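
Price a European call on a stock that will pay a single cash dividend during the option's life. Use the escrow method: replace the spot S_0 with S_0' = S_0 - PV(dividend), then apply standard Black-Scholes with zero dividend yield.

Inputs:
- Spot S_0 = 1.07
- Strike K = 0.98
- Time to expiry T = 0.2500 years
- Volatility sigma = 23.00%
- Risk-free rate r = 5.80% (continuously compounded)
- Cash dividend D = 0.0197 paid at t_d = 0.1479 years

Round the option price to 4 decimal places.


Answer: Price = 0.1003

Derivation:
PV(D) = D * exp(-r * t_d) = 0.0197 * 0.99145849 = 0.01953173
S_0' = S_0 - PV(D) = 1.0700 - 0.01953173 = 1.05046827
d1 = (ln(S_0'/K) + (r + sigma^2/2)*T) / (sigma*sqrt(T)) = 0.78740210
d2 = d1 - sigma*sqrt(T) = 0.67240210
exp(-rT) = 0.98560462
N(d1) = 0.78447674; N(d2) = 0.74933613
C = S_0' * N(d1) - K * exp(-rT) * N(d2) = 1.05046827 * 0.78447674 - 0.9800 * 0.98560462 * 0.74933613 = 0.1003


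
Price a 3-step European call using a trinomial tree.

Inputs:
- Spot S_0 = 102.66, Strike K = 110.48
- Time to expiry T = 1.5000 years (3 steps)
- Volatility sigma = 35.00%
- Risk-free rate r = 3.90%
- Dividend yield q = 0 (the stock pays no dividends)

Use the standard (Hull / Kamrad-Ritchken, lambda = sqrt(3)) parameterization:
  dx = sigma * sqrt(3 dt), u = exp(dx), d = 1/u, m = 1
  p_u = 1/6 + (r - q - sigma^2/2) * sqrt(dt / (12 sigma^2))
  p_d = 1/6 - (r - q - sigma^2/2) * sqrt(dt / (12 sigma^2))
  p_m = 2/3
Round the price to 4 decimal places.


dt = T/N = 0.500000; dx = sigma*sqrt(3*dt) = 0.428661
u = exp(dx) = 1.535200; d = 1/u = 0.651381
p_u = 0.153690, p_m = 0.666667, p_d = 0.179643
Discount per step: exp(-r*dt) = 0.980689
Stock lattice S(k, j) with j the centered position index:
  k=0: S(0,+0) = 102.6600
  k=1: S(1,-1) = 66.8708; S(1,+0) = 102.6600; S(1,+1) = 157.6036
  k=2: S(2,-2) = 43.5583; S(2,-1) = 66.8708; S(2,+0) = 102.6600; S(2,+1) = 157.6036; S(2,+2) = 241.9531
  k=3: S(3,-3) = 28.3731; S(3,-2) = 43.5583; S(3,-1) = 66.8708; S(3,+0) = 102.6600; S(3,+1) = 157.6036; S(3,+2) = 241.9531; S(3,+3) = 371.4464
Terminal payoffs V(N, j) = max(S_T - K, 0):
  V(3,-3) = 0.000000; V(3,-2) = 0.000000; V(3,-1) = 0.000000; V(3,+0) = 0.000000; V(3,+1) = 47.123638; V(3,+2) = 131.473115; V(3,+3) = 260.966437
Backward induction: V(k, j) = exp(-r*dt) * [p_u * V(k+1, j+1) + p_m * V(k+1, j) + p_d * V(k+1, j-1)]
  V(2,-2) = exp(-r*dt) * [p_u*0.000000 + p_m*0.000000 + p_d*0.000000] = 0.000000
  V(2,-1) = exp(-r*dt) * [p_u*0.000000 + p_m*0.000000 + p_d*0.000000] = 0.000000
  V(2,+0) = exp(-r*dt) * [p_u*47.123638 + p_m*0.000000 + p_d*0.000000] = 7.102582
  V(2,+1) = exp(-r*dt) * [p_u*131.473115 + p_m*47.123638 + p_d*0.000000] = 50.625013
  V(2,+2) = exp(-r*dt) * [p_u*260.966437 + p_m*131.473115 + p_d*47.123638] = 133.591565
  V(1,-1) = exp(-r*dt) * [p_u*7.102582 + p_m*0.000000 + p_d*0.000000] = 1.070517
  V(1,+0) = exp(-r*dt) * [p_u*50.625013 + p_m*7.102582 + p_d*0.000000] = 12.273933
  V(1,+1) = exp(-r*dt) * [p_u*133.591565 + p_m*50.625013 + p_d*7.102582] = 54.484774
  V(0,+0) = exp(-r*dt) * [p_u*54.484774 + p_m*12.273933 + p_d*1.070517] = 16.425273

Answer: Price = V(0,0) = 16.4253


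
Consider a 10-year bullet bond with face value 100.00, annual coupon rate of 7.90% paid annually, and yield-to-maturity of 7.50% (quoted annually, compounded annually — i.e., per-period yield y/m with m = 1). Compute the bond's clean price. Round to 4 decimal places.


Coupon per period c = face * coupon_rate / m = 7.900000
Periods per year m = 1; per-period yield y/m = 0.075000
Number of cashflows N = 10
Cashflows (t years, CF_t, discount factor 1/(1+y/m)^(m*t), PV):
  t = 1.0000: CF_t = 7.900000, DF = 0.930233, PV = 7.348837
  t = 2.0000: CF_t = 7.900000, DF = 0.865333, PV = 6.836128
  t = 3.0000: CF_t = 7.900000, DF = 0.804961, PV = 6.359188
  t = 4.0000: CF_t = 7.900000, DF = 0.748801, PV = 5.915524
  t = 5.0000: CF_t = 7.900000, DF = 0.696559, PV = 5.502813
  t = 6.0000: CF_t = 7.900000, DF = 0.647962, PV = 5.118896
  t = 7.0000: CF_t = 7.900000, DF = 0.602755, PV = 4.761764
  t = 8.0000: CF_t = 7.900000, DF = 0.560702, PV = 4.429548
  t = 9.0000: CF_t = 7.900000, DF = 0.521583, PV = 4.120509
  t = 10.0000: CF_t = 107.900000, DF = 0.485194, PV = 52.352425
Price P = sum_t PV_t = 102.745632

Answer: Price = 102.7456


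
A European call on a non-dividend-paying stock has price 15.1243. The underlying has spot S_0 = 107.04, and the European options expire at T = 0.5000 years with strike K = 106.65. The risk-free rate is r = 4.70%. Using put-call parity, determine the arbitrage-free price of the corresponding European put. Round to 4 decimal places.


Answer: Put price = 12.2572

Derivation:
Put-call parity: C - P = S_0 * exp(-qT) - K * exp(-rT).
S_0 * exp(-qT) = 107.0400 * 1.00000000 = 107.04000000
K * exp(-rT) = 106.6500 * 0.97677397 = 104.17294440
P = C - S*exp(-qT) + K*exp(-rT)
P = 15.1243 - 107.04000000 + 104.17294440 = 12.2572


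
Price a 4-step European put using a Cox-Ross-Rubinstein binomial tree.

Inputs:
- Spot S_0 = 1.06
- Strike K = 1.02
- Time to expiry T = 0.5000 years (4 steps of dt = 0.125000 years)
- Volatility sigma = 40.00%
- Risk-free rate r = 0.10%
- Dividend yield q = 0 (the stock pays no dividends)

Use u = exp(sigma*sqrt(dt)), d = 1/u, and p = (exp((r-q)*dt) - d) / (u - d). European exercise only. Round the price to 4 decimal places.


dt = T/N = 0.125000
u = exp(sigma*sqrt(dt)) = 1.151910; d = 1/u = 0.868123
p = (exp((r-q)*dt) - d) / (u - d) = 0.465144
Discount per step: exp(-r*dt) = 0.999875
Stock lattice S(k, i) with i counting down-moves:
  k=0: S(0,0) = 1.0600
  k=1: S(1,0) = 1.2210; S(1,1) = 0.9202
  k=2: S(2,0) = 1.4065; S(2,1) = 1.0600; S(2,2) = 0.7989
  k=3: S(3,0) = 1.6202; S(3,1) = 1.2210; S(3,2) = 0.9202; S(3,3) = 0.6935
  k=4: S(4,0) = 1.8663; S(4,1) = 1.4065; S(4,2) = 1.0600; S(4,3) = 0.7989; S(4,4) = 0.6020
Terminal payoffs V(N, i) = max(K - S_T, 0):
  V(4,0) = 0.000000; V(4,1) = 0.000000; V(4,2) = 0.000000; V(4,3) = 0.221143; V(4,4) = 0.417951
Backward induction: V(k, i) = exp(-r*dt) * [p * V(k+1, i) + (1-p) * V(k+1, i+1)].
  V(3,0) = exp(-r*dt) * [p*0.000000 + (1-p)*0.000000] = 0.000000
  V(3,1) = exp(-r*dt) * [p*0.000000 + (1-p)*0.000000] = 0.000000
  V(3,2) = exp(-r*dt) * [p*0.000000 + (1-p)*0.221143] = 0.118265
  V(3,3) = exp(-r*dt) * [p*0.221143 + (1-p)*0.417951] = 0.326366
  V(2,0) = exp(-r*dt) * [p*0.000000 + (1-p)*0.000000] = 0.000000
  V(2,1) = exp(-r*dt) * [p*0.000000 + (1-p)*0.118265] = 0.063247
  V(2,2) = exp(-r*dt) * [p*0.118265 + (1-p)*0.326366] = 0.229541
  V(1,0) = exp(-r*dt) * [p*0.000000 + (1-p)*0.063247] = 0.033824
  V(1,1) = exp(-r*dt) * [p*0.063247 + (1-p)*0.229541] = 0.152171
  V(0,0) = exp(-r*dt) * [p*0.033824 + (1-p)*0.152171] = 0.097110

Answer: Price = V(0,0) = 0.0971


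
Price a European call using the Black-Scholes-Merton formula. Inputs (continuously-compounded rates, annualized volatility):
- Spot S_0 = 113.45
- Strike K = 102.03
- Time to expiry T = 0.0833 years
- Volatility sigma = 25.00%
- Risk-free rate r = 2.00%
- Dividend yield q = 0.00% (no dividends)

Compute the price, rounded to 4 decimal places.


d1 = (ln(S/K) + (r - q + 0.5*sigma^2) * T) / (sigma * sqrt(T)) = 1.52956060
d2 = d1 - sigma * sqrt(T) = 1.45740625
exp(-rT) = 0.99833539; exp(-qT) = 1.00000000
C = S_0 * exp(-qT) * N(d1) - K * exp(-rT) * N(d2)
N(d1) = 0.93693724; N(d2) = 0.92749786
C = 113.4500 * 1.00000000 * 0.93693724 - 102.0300 * 0.99833539 * 0.92749786 = 11.8204

Answer: Price = 11.8204


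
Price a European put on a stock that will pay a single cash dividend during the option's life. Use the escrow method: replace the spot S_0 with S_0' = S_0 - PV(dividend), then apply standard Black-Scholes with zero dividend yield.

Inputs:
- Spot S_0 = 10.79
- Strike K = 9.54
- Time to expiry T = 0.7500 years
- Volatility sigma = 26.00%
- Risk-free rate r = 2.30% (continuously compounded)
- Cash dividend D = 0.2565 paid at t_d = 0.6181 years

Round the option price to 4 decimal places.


PV(D) = D * exp(-r * t_d) = 0.2565 * 0.98588427 = 0.25287932
S_0' = S_0 - PV(D) = 10.7900 - 0.25287932 = 10.53712068
d1 = (ln(S_0'/K) + (r + sigma^2/2)*T) / (sigma*sqrt(T)) = 0.63069228
d2 = d1 - sigma*sqrt(T) = 0.40552568
exp(-rT) = 0.98289793
N(-d1) = 0.26412087; N(-d2) = 0.34254557
P = K * exp(-rT) * N(-d2) - S_0' * N(-d1) = 9.5400 * 0.98289793 * 0.34254557 - 10.53712068 * 0.26412087 = 0.4289

Answer: Price = 0.4289


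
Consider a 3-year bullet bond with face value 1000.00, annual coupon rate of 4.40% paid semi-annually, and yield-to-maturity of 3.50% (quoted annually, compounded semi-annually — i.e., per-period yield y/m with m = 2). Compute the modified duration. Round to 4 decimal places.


Coupon per period c = face * coupon_rate / m = 22.000000
Periods per year m = 2; per-period yield y/m = 0.017500
Number of cashflows N = 6
Cashflows (t years, CF_t, discount factor 1/(1+y/m)^(m*t), PV):
  t = 0.5000: CF_t = 22.000000, DF = 0.982801, PV = 21.621622
  t = 1.0000: CF_t = 22.000000, DF = 0.965898, PV = 21.249751
  t = 1.5000: CF_t = 22.000000, DF = 0.949285, PV = 20.884276
  t = 2.0000: CF_t = 22.000000, DF = 0.932959, PV = 20.525087
  t = 2.5000: CF_t = 22.000000, DF = 0.916913, PV = 20.172076
  t = 3.0000: CF_t = 1022.000000, DF = 0.901143, PV = 920.967678
Price P = sum_t PV_t = 1025.420489
First compute Macaulay numerator sum_t t * PV_t:
  t * PV_t at t = 0.5000: 10.810811
  t * PV_t at t = 1.0000: 21.249751
  t * PV_t at t = 1.5000: 31.326414
  t * PV_t at t = 2.0000: 41.050174
  t * PV_t at t = 2.5000: 50.430189
  t * PV_t at t = 3.0000: 2762.903033
Macaulay duration D = 2917.770373 / 1025.420489 = 2.845438
Modified duration = D / (1 + y/m) = 2.845438 / (1 + 0.017500) = 2.796499

Answer: Modified duration = 2.7965


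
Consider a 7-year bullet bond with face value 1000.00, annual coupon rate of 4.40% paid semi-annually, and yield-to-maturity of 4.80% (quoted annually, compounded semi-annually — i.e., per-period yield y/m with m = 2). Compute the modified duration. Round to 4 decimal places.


Answer: Modified duration = 5.9443

Derivation:
Coupon per period c = face * coupon_rate / m = 22.000000
Periods per year m = 2; per-period yield y/m = 0.024000
Number of cashflows N = 14
Cashflows (t years, CF_t, discount factor 1/(1+y/m)^(m*t), PV):
  t = 0.5000: CF_t = 22.000000, DF = 0.976562, PV = 21.484375
  t = 1.0000: CF_t = 22.000000, DF = 0.953674, PV = 20.980835
  t = 1.5000: CF_t = 22.000000, DF = 0.931323, PV = 20.489097
  t = 2.0000: CF_t = 22.000000, DF = 0.909495, PV = 20.008883
  t = 2.5000: CF_t = 22.000000, DF = 0.888178, PV = 19.539925
  t = 3.0000: CF_t = 22.000000, DF = 0.867362, PV = 19.081958
  t = 3.5000: CF_t = 22.000000, DF = 0.847033, PV = 18.634725
  t = 4.0000: CF_t = 22.000000, DF = 0.827181, PV = 18.197973
  t = 4.5000: CF_t = 22.000000, DF = 0.807794, PV = 17.771458
  t = 5.0000: CF_t = 22.000000, DF = 0.788861, PV = 17.354940
  t = 5.5000: CF_t = 22.000000, DF = 0.770372, PV = 16.948184
  t = 6.0000: CF_t = 22.000000, DF = 0.752316, PV = 16.550960
  t = 6.5000: CF_t = 22.000000, DF = 0.734684, PV = 16.163047
  t = 7.0000: CF_t = 1022.000000, DF = 0.717465, PV = 733.249040
Price P = sum_t PV_t = 976.455401
First compute Macaulay numerator sum_t t * PV_t:
  t * PV_t at t = 0.5000: 10.742188
  t * PV_t at t = 1.0000: 20.980835
  t * PV_t at t = 1.5000: 30.733645
  t * PV_t at t = 2.0000: 40.017767
  t * PV_t at t = 2.5000: 48.849813
  t * PV_t at t = 3.0000: 57.245875
  t * PV_t at t = 3.5000: 65.221537
  t * PV_t at t = 4.0000: 72.791894
  t * PV_t at t = 4.5000: 79.971563
  t * PV_t at t = 5.0000: 86.774700
  t * PV_t at t = 5.5000: 93.215009
  t * PV_t at t = 6.0000: 99.305763
  t * PV_t at t = 6.5000: 105.059808
  t * PV_t at t = 7.0000: 5132.743277
Macaulay duration D = 5943.653673 / 976.455401 = 6.086969
Modified duration = D / (1 + y/m) = 6.086969 / (1 + 0.024000) = 5.944306


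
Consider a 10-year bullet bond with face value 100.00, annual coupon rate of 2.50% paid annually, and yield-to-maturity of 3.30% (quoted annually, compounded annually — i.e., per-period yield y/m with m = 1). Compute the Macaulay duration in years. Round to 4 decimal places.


Coupon per period c = face * coupon_rate / m = 2.500000
Periods per year m = 1; per-period yield y/m = 0.033000
Number of cashflows N = 10
Cashflows (t years, CF_t, discount factor 1/(1+y/m)^(m*t), PV):
  t = 1.0000: CF_t = 2.500000, DF = 0.968054, PV = 2.420136
  t = 2.0000: CF_t = 2.500000, DF = 0.937129, PV = 2.342822
  t = 3.0000: CF_t = 2.500000, DF = 0.907192, PV = 2.267979
  t = 4.0000: CF_t = 2.500000, DF = 0.878211, PV = 2.195527
  t = 5.0000: CF_t = 2.500000, DF = 0.850156, PV = 2.125389
  t = 6.0000: CF_t = 2.500000, DF = 0.822997, PV = 2.057492
  t = 7.0000: CF_t = 2.500000, DF = 0.796705, PV = 1.991763
  t = 8.0000: CF_t = 2.500000, DF = 0.771254, PV = 1.928135
  t = 9.0000: CF_t = 2.500000, DF = 0.746616, PV = 1.866539
  t = 10.0000: CF_t = 102.500000, DF = 0.722764, PV = 74.083356
Price P = sum_t PV_t = 93.279138
Macaulay numerator sum_t t * PV_t:
  t * PV_t at t = 1.0000: 2.420136
  t * PV_t at t = 2.0000: 4.685645
  t * PV_t at t = 3.0000: 6.803937
  t * PV_t at t = 4.0000: 8.782107
  t * PV_t at t = 5.0000: 10.626944
  t * PV_t at t = 6.0000: 12.344950
  t * PV_t at t = 7.0000: 13.942344
  t * PV_t at t = 8.0000: 15.425080
  t * PV_t at t = 9.0000: 16.798853
  t * PV_t at t = 10.0000: 740.833564
Macaulay duration D = (sum_t t * PV_t) / P = 832.663559 / 93.279138 = 8.926579

Answer: Macaulay duration = 8.9266 years


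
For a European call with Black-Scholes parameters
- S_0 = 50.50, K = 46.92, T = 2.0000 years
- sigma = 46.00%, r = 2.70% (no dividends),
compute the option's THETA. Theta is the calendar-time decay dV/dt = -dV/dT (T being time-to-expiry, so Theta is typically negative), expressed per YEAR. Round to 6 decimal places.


Answer: Theta = -3.398654

Derivation:
d1 = 0.5213057317; d2 = -0.1292325070
phi(d1) = 0.3482556766; exp(-qT) = 1.0000000000; exp(-rT) = 0.9474321065
Theta = -S*exp(-qT)*phi(d1)*sigma/(2*sqrt(T)) - r*K*exp(-rT)*N(d2) + q*S*exp(-qT)*N(d1)
N(d1) = 0.6989230956; N(d2) = 0.4485868375; sqrt(T) = 1.4142135624
Term 1 = -50.5000 * 1.0000000000 * 0.3482556766 * 0.4600 / (2 * 1.4142135624) = -2.8602396351
Term 2 = -0.0270 * 46.9200 * 0.9474321065 * 0.4485868375 = -0.5384140593
Term 3 = 0 (no dividend yield, q = 0)
Theta = -2.8602396351 + (-0.5384140593) + (0.0000000000) = -3.398654


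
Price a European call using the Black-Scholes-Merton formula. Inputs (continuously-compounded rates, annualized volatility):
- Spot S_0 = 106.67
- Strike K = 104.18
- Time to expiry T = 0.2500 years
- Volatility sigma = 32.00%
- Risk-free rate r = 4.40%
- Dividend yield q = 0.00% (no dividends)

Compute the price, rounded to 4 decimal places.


Answer: Price = 8.6563

Derivation:
d1 = (ln(S/K) + (r - q + 0.5*sigma^2) * T) / (sigma * sqrt(T)) = 0.29637365
d2 = d1 - sigma * sqrt(T) = 0.13637365
exp(-rT) = 0.98906028; exp(-qT) = 1.00000000
C = S_0 * exp(-qT) * N(d1) - K * exp(-rT) * N(d2)
N(d1) = 0.61652763; N(d2) = 0.55423705
C = 106.6700 * 1.00000000 * 0.61652763 - 104.1800 * 0.98906028 * 0.55423705 = 8.6563


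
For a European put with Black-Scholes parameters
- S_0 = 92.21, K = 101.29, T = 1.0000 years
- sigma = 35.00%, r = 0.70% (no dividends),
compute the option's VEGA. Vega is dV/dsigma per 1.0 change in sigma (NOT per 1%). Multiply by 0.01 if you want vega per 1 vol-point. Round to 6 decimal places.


d1 = -0.0733403004; d2 = -0.4233403004
phi(d1) = 0.3978708066; exp(-qT) = 1.0000000000; exp(-rT) = 0.9930244429
Vega = S * exp(-qT) * phi(d1) * sqrt(T) = 92.2100 * 1.0000000000 * 0.3978708066 * 1.0000000000 = 36.687667

Answer: Vega = 36.687667


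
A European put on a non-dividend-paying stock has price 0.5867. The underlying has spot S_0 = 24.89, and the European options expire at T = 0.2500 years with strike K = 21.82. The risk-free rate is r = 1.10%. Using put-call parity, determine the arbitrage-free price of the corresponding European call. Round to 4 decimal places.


Answer: Call price = 3.7166

Derivation:
Put-call parity: C - P = S_0 * exp(-qT) - K * exp(-rT).
S_0 * exp(-qT) = 24.8900 * 1.00000000 = 24.89000000
K * exp(-rT) = 21.8200 * 0.99725378 = 21.76007743
C = P + S*exp(-qT) - K*exp(-rT)
C = 0.5867 + 24.89000000 - 21.76007743 = 3.7166


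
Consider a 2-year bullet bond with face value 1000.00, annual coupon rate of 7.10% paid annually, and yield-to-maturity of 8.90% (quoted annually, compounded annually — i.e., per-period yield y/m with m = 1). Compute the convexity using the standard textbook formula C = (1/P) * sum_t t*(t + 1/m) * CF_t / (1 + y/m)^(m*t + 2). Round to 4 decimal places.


Answer: Convexity = 4.8323

Derivation:
Coupon per period c = face * coupon_rate / m = 71.000000
Periods per year m = 1; per-period yield y/m = 0.089000
Number of cashflows N = 2
Cashflows (t years, CF_t, discount factor 1/(1+y/m)^(m*t), PV):
  t = 1.0000: CF_t = 71.000000, DF = 0.918274, PV = 65.197429
  t = 2.0000: CF_t = 1071.000000, DF = 0.843226, PV = 903.095569
Price P = sum_t PV_t = 968.292998
Convexity numerator sum_t t*(t + 1/m) * CF_t / (1+y/m)^(m*t + 2):
  t = 1.0000: term = 109.952398
  t = 2.0000: term = 4569.084629
Convexity = (1/P) * sum = 4679.037027 / 968.292998 = 4.832253


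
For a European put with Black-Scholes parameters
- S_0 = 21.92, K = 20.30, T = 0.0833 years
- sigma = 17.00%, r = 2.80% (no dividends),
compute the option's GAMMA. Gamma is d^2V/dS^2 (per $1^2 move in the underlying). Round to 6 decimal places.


Answer: Gamma = 0.097154

Derivation:
d1 = 1.6369047490; d2 = 1.5878397920
phi(d1) = 0.1044896650; exp(-qT) = 1.0000000000; exp(-rT) = 0.9976703179
Gamma = exp(-qT) * phi(d1) / (S * sigma * sqrt(T)) = 1.0000000000 * 0.1044896650 / (21.9200 * 0.1700 * 0.2886173938) = 0.097154


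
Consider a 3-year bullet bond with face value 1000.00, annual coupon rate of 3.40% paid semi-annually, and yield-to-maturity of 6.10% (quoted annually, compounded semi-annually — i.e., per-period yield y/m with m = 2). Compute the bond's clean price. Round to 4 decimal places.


Coupon per period c = face * coupon_rate / m = 17.000000
Periods per year m = 2; per-period yield y/m = 0.030500
Number of cashflows N = 6
Cashflows (t years, CF_t, discount factor 1/(1+y/m)^(m*t), PV):
  t = 0.5000: CF_t = 17.000000, DF = 0.970403, PV = 16.496846
  t = 1.0000: CF_t = 17.000000, DF = 0.941681, PV = 16.008584
  t = 1.5000: CF_t = 17.000000, DF = 0.913810, PV = 15.534774
  t = 2.0000: CF_t = 17.000000, DF = 0.886764, PV = 15.074987
  t = 2.5000: CF_t = 17.000000, DF = 0.860518, PV = 14.628808
  t = 3.0000: CF_t = 1017.000000, DF = 0.835049, PV = 849.244956
Price P = sum_t PV_t = 926.988955

Answer: Price = 926.9890


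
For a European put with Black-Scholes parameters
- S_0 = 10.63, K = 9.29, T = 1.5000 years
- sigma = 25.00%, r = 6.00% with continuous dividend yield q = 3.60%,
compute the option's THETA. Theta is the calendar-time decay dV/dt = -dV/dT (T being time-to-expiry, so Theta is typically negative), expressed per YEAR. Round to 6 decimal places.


d1 = 0.7107329685; d2 = 0.4045467507
phi(d1) = 0.3098988858; exp(-qT) = 0.9474321065; exp(-rT) = 0.9139311853
Theta = -S*exp(-qT)*phi(d1)*sigma/(2*sqrt(T)) + r*K*exp(-rT)*N(-d2) - q*S*exp(-qT)*N(-d1)
N(-d1) = 0.2386248628; N(-d2) = 0.3429053534; sqrt(T) = 1.2247448714
Term 1 = -10.6300 * 0.9474321065 * 0.3098988858 * 0.2500 / (2 * 1.2247448714) = -0.3185413093
Term 2 = 0.0600 * 9.2900 * 0.9139311853 * 0.3429053534 = 0.1746846429
Term 3 = -0.0360 * 10.6300 * 0.9474321065 * 0.2386248628 = -0.0865166221
Theta = -0.3185413093 + (0.1746846429) + (-0.0865166221) = -0.230373

Answer: Theta = -0.230373


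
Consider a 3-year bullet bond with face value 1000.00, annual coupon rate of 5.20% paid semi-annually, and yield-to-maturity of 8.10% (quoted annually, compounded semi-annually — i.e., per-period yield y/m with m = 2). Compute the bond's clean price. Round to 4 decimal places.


Coupon per period c = face * coupon_rate / m = 26.000000
Periods per year m = 2; per-period yield y/m = 0.040500
Number of cashflows N = 6
Cashflows (t years, CF_t, discount factor 1/(1+y/m)^(m*t), PV):
  t = 0.5000: CF_t = 26.000000, DF = 0.961076, PV = 24.987987
  t = 1.0000: CF_t = 26.000000, DF = 0.923668, PV = 24.015364
  t = 1.5000: CF_t = 26.000000, DF = 0.887715, PV = 23.080600
  t = 2.0000: CF_t = 26.000000, DF = 0.853162, PV = 22.182220
  t = 2.5000: CF_t = 26.000000, DF = 0.819954, PV = 21.318808
  t = 3.0000: CF_t = 1026.000000, DF = 0.788039, PV = 808.527607
Price P = sum_t PV_t = 924.112586

Answer: Price = 924.1126


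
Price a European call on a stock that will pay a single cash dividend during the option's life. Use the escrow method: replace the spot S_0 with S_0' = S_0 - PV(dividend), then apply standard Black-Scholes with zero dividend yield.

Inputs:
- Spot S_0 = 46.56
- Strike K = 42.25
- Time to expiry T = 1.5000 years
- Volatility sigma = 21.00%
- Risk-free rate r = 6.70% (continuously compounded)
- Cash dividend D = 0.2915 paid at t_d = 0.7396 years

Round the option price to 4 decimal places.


PV(D) = D * exp(-r * t_d) = 0.2915 * 0.95165453 = 0.27740730
S_0' = S_0 - PV(D) = 46.5600 - 0.27740730 = 46.28259270
d1 = (ln(S_0'/K) + (r + sigma^2/2)*T) / (sigma*sqrt(T)) = 0.87379353
d2 = d1 - sigma*sqrt(T) = 0.61659710
exp(-rT) = 0.90438511
N(d1) = 0.80888465; N(d2) = 0.73124975
C = S_0' * N(d1) - K * exp(-rT) * N(d2) = 46.28259270 * 0.80888465 - 42.2500 * 0.90438511 * 0.73124975 = 9.4960

Answer: Price = 9.4960


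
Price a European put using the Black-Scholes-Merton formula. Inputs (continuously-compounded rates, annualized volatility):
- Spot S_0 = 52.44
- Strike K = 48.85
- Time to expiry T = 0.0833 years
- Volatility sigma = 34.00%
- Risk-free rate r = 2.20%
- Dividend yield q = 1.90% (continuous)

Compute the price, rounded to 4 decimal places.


d1 = (ln(S/K) + (r - q + 0.5*sigma^2) * T) / (sigma * sqrt(T)) = 0.77427889
d2 = d1 - sigma * sqrt(T) = 0.67614897
exp(-rT) = 0.99816908; exp(-qT) = 0.99841855
P = K * exp(-rT) * N(-d2) - S_0 * exp(-qT) * N(-d1)
N(-d1) = 0.21938294; N(-d2) = 0.24947303
P = 48.8500 * 0.99816908 * 0.24947303 - 52.4400 * 0.99841855 * 0.21938294 = 0.6782

Answer: Price = 0.6782


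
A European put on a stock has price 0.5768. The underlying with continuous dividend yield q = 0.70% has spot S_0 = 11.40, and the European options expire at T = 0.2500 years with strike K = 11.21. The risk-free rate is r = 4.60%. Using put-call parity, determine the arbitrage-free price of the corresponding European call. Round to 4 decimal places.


Answer: Call price = 0.8750

Derivation:
Put-call parity: C - P = S_0 * exp(-qT) - K * exp(-rT).
S_0 * exp(-qT) = 11.4000 * 0.99825153 = 11.38006745
K * exp(-rT) = 11.2100 * 0.98856587 = 11.08182343
C = P + S*exp(-qT) - K*exp(-rT)
C = 0.5768 + 11.38006745 - 11.08182343 = 0.8750


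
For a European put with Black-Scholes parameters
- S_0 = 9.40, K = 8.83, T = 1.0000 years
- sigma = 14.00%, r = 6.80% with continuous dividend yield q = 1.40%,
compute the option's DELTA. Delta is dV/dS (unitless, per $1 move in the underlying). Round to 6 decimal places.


Answer: Delta = -0.180837

Derivation:
d1 = 0.9025333904; d2 = 0.7625333904
phi(d1) = 0.2654784010; exp(-qT) = 0.9860975443; exp(-rT) = 0.9342604736
N(-d1) = 0.1833867961
Delta = -exp(-qT) * N(-d1) = -0.9860975443 * 0.1833867961 = -0.180837


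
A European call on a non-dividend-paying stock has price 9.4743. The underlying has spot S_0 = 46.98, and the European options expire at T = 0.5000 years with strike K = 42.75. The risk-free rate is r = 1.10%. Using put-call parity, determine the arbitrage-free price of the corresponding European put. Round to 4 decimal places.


Answer: Put price = 5.0098

Derivation:
Put-call parity: C - P = S_0 * exp(-qT) - K * exp(-rT).
S_0 * exp(-qT) = 46.9800 * 1.00000000 = 46.98000000
K * exp(-rT) = 42.7500 * 0.99451510 = 42.51552041
P = C - S*exp(-qT) + K*exp(-rT)
P = 9.4743 - 46.98000000 + 42.51552041 = 5.0098


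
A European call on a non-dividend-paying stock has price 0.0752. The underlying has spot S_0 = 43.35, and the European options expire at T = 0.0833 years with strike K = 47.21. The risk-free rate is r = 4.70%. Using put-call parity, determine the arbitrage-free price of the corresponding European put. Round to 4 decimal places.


Answer: Put price = 3.7507

Derivation:
Put-call parity: C - P = S_0 * exp(-qT) - K * exp(-rT).
S_0 * exp(-qT) = 43.3500 * 1.00000000 = 43.35000000
K * exp(-rT) = 47.2100 * 0.99609255 = 47.02552947
P = C - S*exp(-qT) + K*exp(-rT)
P = 0.0752 - 43.35000000 + 47.02552947 = 3.7507


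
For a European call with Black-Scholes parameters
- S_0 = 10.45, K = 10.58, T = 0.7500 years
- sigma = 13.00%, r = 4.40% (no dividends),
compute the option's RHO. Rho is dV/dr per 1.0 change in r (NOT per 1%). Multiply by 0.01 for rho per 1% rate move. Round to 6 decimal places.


d1 = 0.2395919411; d2 = 0.1270086386
phi(d1) = 0.3876545456; exp(-qT) = 1.0000000000; exp(-rT) = 0.9675385596
N(d2) = 0.5505332194
Rho = K*T*exp(-rT)*N(d2) = 10.5800 * 0.7500 * 0.9675385596 * 0.5505332194 = 4.226674

Answer: Rho = 4.226674


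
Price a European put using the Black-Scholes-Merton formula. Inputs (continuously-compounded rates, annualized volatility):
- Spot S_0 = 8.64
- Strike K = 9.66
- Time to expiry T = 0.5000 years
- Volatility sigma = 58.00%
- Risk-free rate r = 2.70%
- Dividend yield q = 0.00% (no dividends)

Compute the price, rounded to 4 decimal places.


d1 = (ln(S/K) + (r - q + 0.5*sigma^2) * T) / (sigma * sqrt(T)) = -0.03411440
d2 = d1 - sigma * sqrt(T) = -0.44423634
exp(-rT) = 0.98659072; exp(-qT) = 1.00000000
P = K * exp(-rT) * N(-d2) - S_0 * exp(-qT) * N(-d1)
N(-d1) = 0.51360704; N(-d2) = 0.67156414
P = 9.6600 * 0.98659072 * 0.67156414 - 8.6400 * 1.00000000 * 0.51360704 = 1.9628

Answer: Price = 1.9628


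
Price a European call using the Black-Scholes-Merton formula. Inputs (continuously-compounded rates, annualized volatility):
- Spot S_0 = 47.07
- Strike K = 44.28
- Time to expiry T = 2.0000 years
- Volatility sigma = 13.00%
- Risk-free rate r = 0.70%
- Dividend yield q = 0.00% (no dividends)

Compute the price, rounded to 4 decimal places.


d1 = (ln(S/K) + (r - q + 0.5*sigma^2) * T) / (sigma * sqrt(T)) = 0.50042897
d2 = d1 - sigma * sqrt(T) = 0.31658121
exp(-rT) = 0.98609754; exp(-qT) = 1.00000000
C = S_0 * exp(-qT) * N(d1) - K * exp(-rT) * N(d2)
N(d1) = 0.69161347; N(d2) = 0.62421930
C = 47.0700 * 1.00000000 * 0.69161347 - 44.2800 * 0.98609754 * 0.62421930 = 5.2981

Answer: Price = 5.2981


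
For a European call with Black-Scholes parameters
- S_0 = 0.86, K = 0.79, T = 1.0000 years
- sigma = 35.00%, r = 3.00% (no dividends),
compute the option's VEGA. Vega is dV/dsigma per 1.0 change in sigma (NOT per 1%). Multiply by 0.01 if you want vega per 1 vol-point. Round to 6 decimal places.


d1 = 0.5032841251; d2 = 0.1532841251
phi(d1) = 0.3514857924; exp(-qT) = 1.0000000000; exp(-rT) = 0.9704455335
Vega = S * exp(-qT) * phi(d1) * sqrt(T) = 0.8600 * 1.0000000000 * 0.3514857924 * 1.0000000000 = 0.302278

Answer: Vega = 0.302278


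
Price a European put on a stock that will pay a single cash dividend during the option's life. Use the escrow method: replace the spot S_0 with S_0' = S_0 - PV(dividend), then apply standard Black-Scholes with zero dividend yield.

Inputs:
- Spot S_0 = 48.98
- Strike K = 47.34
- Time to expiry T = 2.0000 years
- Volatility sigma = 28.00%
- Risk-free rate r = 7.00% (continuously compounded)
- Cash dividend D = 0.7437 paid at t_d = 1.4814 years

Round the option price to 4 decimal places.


PV(D) = D * exp(-r * t_d) = 0.7437 * 0.90149751 = 0.67044370
S_0' = S_0 - PV(D) = 48.9800 - 0.67044370 = 48.30955630
d1 = (ln(S_0'/K) + (r + sigma^2/2)*T) / (sigma*sqrt(T)) = 0.60274234
d2 = d1 - sigma*sqrt(T) = 0.20676254
exp(-rT) = 0.86935824
N(-d1) = 0.27334005; N(-d2) = 0.41809766
P = K * exp(-rT) * N(-d2) - S_0' * N(-d1) = 47.3400 * 0.86935824 * 0.41809766 - 48.30955630 * 0.27334005 = 4.0020

Answer: Price = 4.0020


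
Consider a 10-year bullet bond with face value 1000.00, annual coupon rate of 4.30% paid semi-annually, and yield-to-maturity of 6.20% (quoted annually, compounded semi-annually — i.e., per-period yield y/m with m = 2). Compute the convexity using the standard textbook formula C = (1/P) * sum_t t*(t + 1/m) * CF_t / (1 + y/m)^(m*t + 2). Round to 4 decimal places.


Coupon per period c = face * coupon_rate / m = 21.500000
Periods per year m = 2; per-period yield y/m = 0.031000
Number of cashflows N = 20
Cashflows (t years, CF_t, discount factor 1/(1+y/m)^(m*t), PV):
  t = 0.5000: CF_t = 21.500000, DF = 0.969932, PV = 20.853540
  t = 1.0000: CF_t = 21.500000, DF = 0.940768, PV = 20.226518
  t = 1.5000: CF_t = 21.500000, DF = 0.912481, PV = 19.618349
  t = 2.0000: CF_t = 21.500000, DF = 0.885045, PV = 19.028467
  t = 2.5000: CF_t = 21.500000, DF = 0.858434, PV = 18.456321
  t = 3.0000: CF_t = 21.500000, DF = 0.832622, PV = 17.901378
  t = 3.5000: CF_t = 21.500000, DF = 0.807587, PV = 17.363121
  t = 4.0000: CF_t = 21.500000, DF = 0.783305, PV = 16.841049
  t = 4.5000: CF_t = 21.500000, DF = 0.759752, PV = 16.334674
  t = 5.0000: CF_t = 21.500000, DF = 0.736908, PV = 15.843525
  t = 5.5000: CF_t = 21.500000, DF = 0.714751, PV = 15.367143
  t = 6.0000: CF_t = 21.500000, DF = 0.693260, PV = 14.905086
  t = 6.5000: CF_t = 21.500000, DF = 0.672415, PV = 14.456921
  t = 7.0000: CF_t = 21.500000, DF = 0.652197, PV = 14.022232
  t = 7.5000: CF_t = 21.500000, DF = 0.632587, PV = 13.600613
  t = 8.0000: CF_t = 21.500000, DF = 0.613566, PV = 13.191671
  t = 8.5000: CF_t = 21.500000, DF = 0.595117, PV = 12.795025
  t = 9.0000: CF_t = 21.500000, DF = 0.577224, PV = 12.410306
  t = 9.5000: CF_t = 21.500000, DF = 0.559868, PV = 12.037154
  t = 10.0000: CF_t = 1021.500000, DF = 0.543034, PV = 554.708812
Price P = sum_t PV_t = 859.961907
Convexity numerator sum_t t*(t + 1/m) * CF_t / (1+y/m)^(m*t + 2):
  t = 0.5000: term = 9.809175
  t = 1.0000: term = 28.542700
  t = 1.5000: term = 55.368963
  t = 2.0000: term = 89.506891
  t = 2.5000: term = 130.223411
  t = 3.0000: term = 176.831014
  t = 3.5000: term = 228.685436
  t = 4.0000: term = 285.183446
  t = 4.5000: term = 345.760725
  t = 5.0000: term = 409.889856
  t = 5.5000: term = 477.078397
  t = 6.0000: term = 546.867045
  t = 6.5000: term = 618.827888
  t = 7.0000: term = 692.562734
  t = 7.5000: term = 767.701520
  t = 8.0000: term = 843.900798
  t = 8.5000: term = 920.842287
  t = 9.0000: term = 998.231497
  t = 9.5000: term = 1075.796419
  t = 10.0000: term = 54794.508258
Convexity = (1/P) * sum = 63496.118459 / 859.961907 = 73.835966

Answer: Convexity = 73.8360


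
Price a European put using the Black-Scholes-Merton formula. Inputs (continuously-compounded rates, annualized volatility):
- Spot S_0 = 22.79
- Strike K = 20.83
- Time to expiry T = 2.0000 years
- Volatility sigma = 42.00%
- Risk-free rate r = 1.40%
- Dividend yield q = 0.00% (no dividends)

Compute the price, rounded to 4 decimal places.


d1 = (ln(S/K) + (r - q + 0.5*sigma^2) * T) / (sigma * sqrt(T)) = 0.49552627
d2 = d1 - sigma * sqrt(T) = -0.09844343
exp(-rT) = 0.97238837; exp(-qT) = 1.00000000
P = K * exp(-rT) * N(-d2) - S_0 * exp(-qT) * N(-d1)
N(-d1) = 0.31011434; N(-d2) = 0.53920990
P = 20.8300 * 0.97238837 * 0.53920990 - 22.7900 * 1.00000000 * 0.31011434 = 3.8541

Answer: Price = 3.8541


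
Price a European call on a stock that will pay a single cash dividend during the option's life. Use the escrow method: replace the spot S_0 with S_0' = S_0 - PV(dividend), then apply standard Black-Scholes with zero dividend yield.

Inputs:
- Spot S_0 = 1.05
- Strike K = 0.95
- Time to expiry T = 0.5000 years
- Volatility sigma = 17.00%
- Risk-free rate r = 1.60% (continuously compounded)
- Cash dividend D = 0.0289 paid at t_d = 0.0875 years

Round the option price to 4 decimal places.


Answer: Price = 0.0965

Derivation:
PV(D) = D * exp(-r * t_d) = 0.0289 * 0.99860098 = 0.02885957
S_0' = S_0 - PV(D) = 1.0500 - 0.02885957 = 1.02114043
d1 = (ln(S_0'/K) + (r + sigma^2/2)*T) / (sigma*sqrt(T)) = 0.72739132
d2 = d1 - sigma*sqrt(T) = 0.60718317
exp(-rT) = 0.99203191
N(d1) = 0.76650687; N(d2) = 0.72813532
C = S_0' * N(d1) - K * exp(-rT) * N(d2) = 1.02114043 * 0.76650687 - 0.9500 * 0.99203191 * 0.72813532 = 0.0965


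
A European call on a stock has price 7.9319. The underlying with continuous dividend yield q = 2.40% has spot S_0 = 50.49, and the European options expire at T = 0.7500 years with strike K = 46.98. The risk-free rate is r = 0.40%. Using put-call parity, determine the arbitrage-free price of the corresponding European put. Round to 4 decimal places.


Put-call parity: C - P = S_0 * exp(-qT) - K * exp(-rT).
S_0 * exp(-qT) = 50.4900 * 0.98216103 = 49.58931052
K * exp(-rT) = 46.9800 * 0.99700450 = 46.83927120
P = C - S*exp(-qT) + K*exp(-rT)
P = 7.9319 - 49.58931052 + 46.83927120 = 5.1819

Answer: Put price = 5.1819


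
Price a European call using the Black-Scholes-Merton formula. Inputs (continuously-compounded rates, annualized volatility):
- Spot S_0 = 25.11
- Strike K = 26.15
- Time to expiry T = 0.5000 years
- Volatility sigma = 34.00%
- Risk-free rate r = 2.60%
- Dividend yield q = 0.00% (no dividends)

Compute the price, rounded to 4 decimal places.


d1 = (ln(S/K) + (r - q + 0.5*sigma^2) * T) / (sigma * sqrt(T)) = 0.00547793
d2 = d1 - sigma * sqrt(T) = -0.23493838
exp(-rT) = 0.98708414; exp(-qT) = 1.00000000
C = S_0 * exp(-qT) * N(d1) - K * exp(-rT) * N(d2)
N(d1) = 0.50218537; N(d2) = 0.40712828
C = 25.1100 * 1.00000000 * 0.50218537 - 26.1500 * 0.98708414 * 0.40712828 = 2.1010

Answer: Price = 2.1010


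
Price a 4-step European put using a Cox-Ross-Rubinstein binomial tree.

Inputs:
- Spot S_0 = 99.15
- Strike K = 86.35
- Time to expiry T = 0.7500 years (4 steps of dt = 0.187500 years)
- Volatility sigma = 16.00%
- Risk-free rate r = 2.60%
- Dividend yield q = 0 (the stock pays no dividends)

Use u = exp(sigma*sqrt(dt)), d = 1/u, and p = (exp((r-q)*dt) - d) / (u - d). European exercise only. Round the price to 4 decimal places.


Answer: Price = V(0,0) = 0.5998

Derivation:
dt = T/N = 0.187500
u = exp(sigma*sqrt(dt)) = 1.071738; d = 1/u = 0.933063
p = (exp((r-q)*dt) - d) / (u - d) = 0.517926
Discount per step: exp(-r*dt) = 0.995137
Stock lattice S(k, i) with i counting down-moves:
  k=0: S(0,0) = 99.1500
  k=1: S(1,0) = 106.2629; S(1,1) = 92.5132
  k=2: S(2,0) = 113.8860; S(2,1) = 99.1500; S(2,2) = 86.3207
  k=3: S(3,0) = 122.0560; S(3,1) = 106.2629; S(3,2) = 92.5132; S(3,3) = 80.5427
  k=4: S(4,0) = 130.8121; S(4,1) = 113.8860; S(4,2) = 99.1500; S(4,3) = 86.3207; S(4,4) = 75.1515
Terminal payoffs V(N, i) = max(K - S_T, 0):
  V(4,0) = 0.000000; V(4,1) = 0.000000; V(4,2) = 0.000000; V(4,3) = 0.029269; V(4,4) = 11.198526
Backward induction: V(k, i) = exp(-r*dt) * [p * V(k+1, i) + (1-p) * V(k+1, i+1)].
  V(3,0) = exp(-r*dt) * [p*0.000000 + (1-p)*0.000000] = 0.000000
  V(3,1) = exp(-r*dt) * [p*0.000000 + (1-p)*0.000000] = 0.000000
  V(3,2) = exp(-r*dt) * [p*0.000000 + (1-p)*0.029269] = 0.014041
  V(3,3) = exp(-r*dt) * [p*0.029269 + (1-p)*11.198526] = 5.387346
  V(2,0) = exp(-r*dt) * [p*0.000000 + (1-p)*0.000000] = 0.000000
  V(2,1) = exp(-r*dt) * [p*0.000000 + (1-p)*0.014041] = 0.006736
  V(2,2) = exp(-r*dt) * [p*0.014041 + (1-p)*5.387346] = 2.591704
  V(1,0) = exp(-r*dt) * [p*0.000000 + (1-p)*0.006736] = 0.003231
  V(1,1) = exp(-r*dt) * [p*0.006736 + (1-p)*2.591704] = 1.246788
  V(0,0) = exp(-r*dt) * [p*0.003231 + (1-p)*1.246788] = 0.599786


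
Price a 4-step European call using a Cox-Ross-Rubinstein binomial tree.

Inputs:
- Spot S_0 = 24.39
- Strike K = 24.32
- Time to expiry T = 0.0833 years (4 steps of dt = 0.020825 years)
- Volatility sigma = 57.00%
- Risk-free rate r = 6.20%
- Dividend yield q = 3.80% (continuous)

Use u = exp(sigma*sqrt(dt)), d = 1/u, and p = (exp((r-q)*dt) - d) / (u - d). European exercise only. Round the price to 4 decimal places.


dt = T/N = 0.020825
u = exp(sigma*sqrt(dt)) = 1.085734; d = 1/u = 0.921036
p = (exp((r-q)*dt) - d) / (u - d) = 0.482483
Discount per step: exp(-r*dt) = 0.998710
Stock lattice S(k, i) with i counting down-moves:
  k=0: S(0,0) = 24.3900
  k=1: S(1,0) = 26.4810; S(1,1) = 22.4641
  k=2: S(2,0) = 28.7514; S(2,1) = 24.3900; S(2,2) = 20.6902
  k=3: S(3,0) = 31.2163; S(3,1) = 26.4810; S(3,2) = 22.4641; S(3,3) = 19.0564
  k=4: S(4,0) = 33.8926; S(4,1) = 28.7514; S(4,2) = 24.3900; S(4,3) = 20.6902; S(4,4) = 17.5517
Terminal payoffs V(N, i) = max(S_T - K, 0):
  V(4,0) = 9.572612; V(4,1) = 4.431362; V(4,2) = 0.070000; V(4,3) = 0.000000; V(4,4) = 0.000000
Backward induction: V(k, i) = exp(-r*dt) * [p * V(k+1, i) + (1-p) * V(k+1, i+1)].
  V(3,0) = exp(-r*dt) * [p*9.572612 + (1-p)*4.431362] = 6.903009
  V(3,1) = exp(-r*dt) * [p*4.431362 + (1-p)*0.070000] = 2.171477
  V(3,2) = exp(-r*dt) * [p*0.070000 + (1-p)*0.000000] = 0.033730
  V(3,3) = exp(-r*dt) * [p*0.000000 + (1-p)*0.000000] = 0.000000
  V(2,0) = exp(-r*dt) * [p*6.903009 + (1-p)*2.171477] = 4.448613
  V(2,1) = exp(-r*dt) * [p*2.171477 + (1-p)*0.033730] = 1.063783
  V(2,2) = exp(-r*dt) * [p*0.033730 + (1-p)*0.000000] = 0.016253
  V(1,0) = exp(-r*dt) * [p*4.448613 + (1-p)*1.063783] = 2.693426
  V(1,1) = exp(-r*dt) * [p*1.063783 + (1-p)*0.016253] = 0.520995
  V(0,0) = exp(-r*dt) * [p*2.693426 + (1-p)*0.520995] = 1.567131

Answer: Price = V(0,0) = 1.5671


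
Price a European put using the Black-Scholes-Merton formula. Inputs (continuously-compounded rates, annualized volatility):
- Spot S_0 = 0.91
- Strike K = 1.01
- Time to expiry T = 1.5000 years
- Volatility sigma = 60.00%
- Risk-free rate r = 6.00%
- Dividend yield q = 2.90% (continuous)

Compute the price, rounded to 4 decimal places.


d1 = (ln(S/K) + (r - q + 0.5*sigma^2) * T) / (sigma * sqrt(T)) = 0.28882068
d2 = d1 - sigma * sqrt(T) = -0.44602624
exp(-rT) = 0.91393119; exp(-qT) = 0.95743255
P = K * exp(-rT) * N(-d2) - S_0 * exp(-qT) * N(-d1)
N(-d1) = 0.38635930; N(-d2) = 0.67221085
P = 1.0100 * 0.91393119 * 0.67221085 - 0.9100 * 0.95743255 * 0.38635930 = 0.2839

Answer: Price = 0.2839


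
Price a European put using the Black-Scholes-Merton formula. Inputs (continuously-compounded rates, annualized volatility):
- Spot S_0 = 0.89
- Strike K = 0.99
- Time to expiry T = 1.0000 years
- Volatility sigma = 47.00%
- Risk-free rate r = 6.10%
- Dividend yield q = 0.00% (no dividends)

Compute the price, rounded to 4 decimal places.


d1 = (ln(S/K) + (r - q + 0.5*sigma^2) * T) / (sigma * sqrt(T)) = 0.13822664
d2 = d1 - sigma * sqrt(T) = -0.33177336
exp(-rT) = 0.94082324; exp(-qT) = 1.00000000
P = K * exp(-rT) * N(-d2) - S_0 * exp(-qT) * N(-d1)
N(-d1) = 0.44503065; N(-d2) = 0.62996980
P = 0.9900 * 0.94082324 * 0.62996980 - 0.8900 * 1.00000000 * 0.44503065 = 0.1907

Answer: Price = 0.1907


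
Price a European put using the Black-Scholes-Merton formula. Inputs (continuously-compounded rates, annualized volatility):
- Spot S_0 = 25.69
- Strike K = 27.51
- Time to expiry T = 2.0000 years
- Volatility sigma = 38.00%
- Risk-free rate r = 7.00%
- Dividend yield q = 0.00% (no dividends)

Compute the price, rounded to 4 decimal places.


d1 = (ln(S/K) + (r - q + 0.5*sigma^2) * T) / (sigma * sqrt(T)) = 0.40184550
d2 = d1 - sigma * sqrt(T) = -0.13555565
exp(-rT) = 0.86935824; exp(-qT) = 1.00000000
P = K * exp(-rT) * N(-d2) - S_0 * exp(-qT) * N(-d1)
N(-d1) = 0.34389887; N(-d2) = 0.55391372
P = 27.5100 * 0.86935824 * 0.55391372 - 25.6900 * 1.00000000 * 0.34389887 = 4.4127

Answer: Price = 4.4127


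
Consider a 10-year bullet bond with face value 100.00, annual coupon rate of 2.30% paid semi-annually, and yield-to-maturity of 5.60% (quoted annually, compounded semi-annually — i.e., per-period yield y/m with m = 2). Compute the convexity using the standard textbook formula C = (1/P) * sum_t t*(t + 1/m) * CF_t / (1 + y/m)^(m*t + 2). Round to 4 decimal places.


Answer: Convexity = 83.6457

Derivation:
Coupon per period c = face * coupon_rate / m = 1.150000
Periods per year m = 2; per-period yield y/m = 0.028000
Number of cashflows N = 20
Cashflows (t years, CF_t, discount factor 1/(1+y/m)^(m*t), PV):
  t = 0.5000: CF_t = 1.150000, DF = 0.972763, PV = 1.118677
  t = 1.0000: CF_t = 1.150000, DF = 0.946267, PV = 1.088207
  t = 1.5000: CF_t = 1.150000, DF = 0.920493, PV = 1.058567
  t = 2.0000: CF_t = 1.150000, DF = 0.895422, PV = 1.029735
  t = 2.5000: CF_t = 1.150000, DF = 0.871033, PV = 1.001688
  t = 3.0000: CF_t = 1.150000, DF = 0.847308, PV = 0.974404
  t = 3.5000: CF_t = 1.150000, DF = 0.824230, PV = 0.947864
  t = 4.0000: CF_t = 1.150000, DF = 0.801780, PV = 0.922047
  t = 4.5000: CF_t = 1.150000, DF = 0.779941, PV = 0.896933
  t = 5.0000: CF_t = 1.150000, DF = 0.758698, PV = 0.872503
  t = 5.5000: CF_t = 1.150000, DF = 0.738033, PV = 0.848738
  t = 6.0000: CF_t = 1.150000, DF = 0.717931, PV = 0.825620
  t = 6.5000: CF_t = 1.150000, DF = 0.698376, PV = 0.803133
  t = 7.0000: CF_t = 1.150000, DF = 0.679354, PV = 0.781258
  t = 7.5000: CF_t = 1.150000, DF = 0.660851, PV = 0.759978
  t = 8.0000: CF_t = 1.150000, DF = 0.642851, PV = 0.739278
  t = 8.5000: CF_t = 1.150000, DF = 0.625341, PV = 0.719142
  t = 9.0000: CF_t = 1.150000, DF = 0.608309, PV = 0.699555
  t = 9.5000: CF_t = 1.150000, DF = 0.591740, PV = 0.680501
  t = 10.0000: CF_t = 101.150000, DF = 0.575622, PV = 58.224209
Price P = sum_t PV_t = 74.992036
Convexity numerator sum_t t*(t + 1/m) * CF_t / (1+y/m)^(m*t + 2):
  t = 0.5000: term = 0.529284
  t = 1.0000: term = 1.544602
  t = 1.5000: term = 3.005063
  t = 2.0000: term = 4.872021
  t = 2.5000: term = 7.108980
  t = 3.0000: term = 9.681490
  t = 3.5000: term = 12.557056
  t = 4.0000: term = 15.705045
  t = 4.5000: term = 19.096602
  t = 5.0000: term = 22.704564
  t = 5.5000: term = 26.503382
  t = 6.0000: term = 30.469045
  t = 6.5000: term = 34.579007
  t = 7.0000: term = 38.812115
  t = 7.5000: term = 43.148544
  t = 8.0000: term = 47.569730
  t = 8.5000: term = 52.058314
  t = 9.0000: term = 56.598075
  t = 9.5000: term = 61.173882
  t = 10.0000: term = 5785.043963
Convexity = (1/P) * sum = 6272.760763 / 74.992036 = 83.645692
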